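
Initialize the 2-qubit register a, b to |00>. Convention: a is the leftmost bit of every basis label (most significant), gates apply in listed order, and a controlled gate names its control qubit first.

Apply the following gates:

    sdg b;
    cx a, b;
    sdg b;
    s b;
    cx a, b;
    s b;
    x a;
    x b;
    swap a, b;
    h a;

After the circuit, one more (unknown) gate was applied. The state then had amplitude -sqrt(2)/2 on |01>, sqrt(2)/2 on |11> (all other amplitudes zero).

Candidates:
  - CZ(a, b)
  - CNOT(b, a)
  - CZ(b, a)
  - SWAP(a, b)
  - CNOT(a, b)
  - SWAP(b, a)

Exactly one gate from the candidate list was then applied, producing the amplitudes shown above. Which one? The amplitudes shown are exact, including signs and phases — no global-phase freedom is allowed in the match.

The applied gate was CNOT(b, a). Key observation: the block from step 1 through step 6 cancels to the identity and can be dropped.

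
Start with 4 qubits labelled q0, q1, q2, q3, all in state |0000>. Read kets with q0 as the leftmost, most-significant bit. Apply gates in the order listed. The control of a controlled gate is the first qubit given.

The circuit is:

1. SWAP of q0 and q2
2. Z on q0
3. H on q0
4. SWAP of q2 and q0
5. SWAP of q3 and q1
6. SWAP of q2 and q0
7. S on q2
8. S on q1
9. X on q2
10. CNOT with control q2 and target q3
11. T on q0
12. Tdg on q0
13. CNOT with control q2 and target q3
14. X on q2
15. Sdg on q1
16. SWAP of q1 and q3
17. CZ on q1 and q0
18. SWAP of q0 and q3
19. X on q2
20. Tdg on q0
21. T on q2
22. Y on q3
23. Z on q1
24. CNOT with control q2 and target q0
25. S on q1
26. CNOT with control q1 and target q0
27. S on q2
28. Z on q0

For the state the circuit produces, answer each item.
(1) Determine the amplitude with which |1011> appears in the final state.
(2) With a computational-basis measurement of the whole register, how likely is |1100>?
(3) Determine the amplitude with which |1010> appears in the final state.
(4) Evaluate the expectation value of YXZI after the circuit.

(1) The final state's coefficient on |1011> equals sqrt(2)*exp(I*pi/4)/2. Key observation: gates 8-15 undo each other exactly, leaving only the rest of the circuit to track.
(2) A full measurement returns |1100> with probability 0.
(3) |1010> carries amplitude -sqrt(2)*exp(I*pi/4)/2 in the final state.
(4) The expectation value of YXZI is 0.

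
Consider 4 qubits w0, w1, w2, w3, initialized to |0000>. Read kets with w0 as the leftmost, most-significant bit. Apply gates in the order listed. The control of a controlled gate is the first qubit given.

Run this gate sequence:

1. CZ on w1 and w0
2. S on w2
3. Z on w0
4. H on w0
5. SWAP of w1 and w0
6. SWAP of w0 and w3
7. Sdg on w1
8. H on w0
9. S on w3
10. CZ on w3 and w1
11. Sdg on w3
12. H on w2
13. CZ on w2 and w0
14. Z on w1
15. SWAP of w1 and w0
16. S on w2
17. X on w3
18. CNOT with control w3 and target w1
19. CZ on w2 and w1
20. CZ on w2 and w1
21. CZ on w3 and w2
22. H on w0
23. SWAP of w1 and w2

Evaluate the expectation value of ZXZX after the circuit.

The expectation value of ZXZX is 0. Key observation: gates 19-20 undo each other exactly, leaving only the rest of the circuit to track.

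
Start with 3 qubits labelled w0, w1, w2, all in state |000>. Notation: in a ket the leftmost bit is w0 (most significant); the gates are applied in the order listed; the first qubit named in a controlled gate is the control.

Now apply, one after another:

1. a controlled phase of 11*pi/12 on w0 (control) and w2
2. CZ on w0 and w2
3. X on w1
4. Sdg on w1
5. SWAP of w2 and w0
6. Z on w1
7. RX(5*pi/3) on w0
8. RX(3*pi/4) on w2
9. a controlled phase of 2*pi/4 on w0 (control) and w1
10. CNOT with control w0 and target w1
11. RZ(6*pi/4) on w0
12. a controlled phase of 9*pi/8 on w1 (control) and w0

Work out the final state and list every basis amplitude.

The resulting statevector has amplitude 0 on |000>, 0 on |001>, sqrt(6 - 3*sqrt(2))*exp(3*I*pi/4)/4 on |010>, sqrt(3*sqrt(2) + 6)*exp(I*pi/4)/4 on |011>, -sqrt(2 - sqrt(2))*exp(I*pi/4)/4 on |100>, sqrt(sqrt(2) + 2)*exp(3*I*pi/4)/4 on |101>, 0 on |110>, 0 on |111>.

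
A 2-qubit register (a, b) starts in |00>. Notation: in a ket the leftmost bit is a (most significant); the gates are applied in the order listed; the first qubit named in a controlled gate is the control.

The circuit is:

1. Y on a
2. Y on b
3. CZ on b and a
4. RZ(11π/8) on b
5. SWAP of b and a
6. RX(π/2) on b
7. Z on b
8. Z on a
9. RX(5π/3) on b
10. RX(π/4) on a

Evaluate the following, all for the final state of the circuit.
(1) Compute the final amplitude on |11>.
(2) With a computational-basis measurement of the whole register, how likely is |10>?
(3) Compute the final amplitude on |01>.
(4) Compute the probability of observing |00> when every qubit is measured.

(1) |11> carries amplitude sqrt(sqrt(2) + 2)*(-sqrt(6) + sqrt(2))*exp(11*I*pi/16)/8 in the final state.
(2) A full measurement returns |10> with probability sqrt(6)/16 + sqrt(2)/8 + sqrt(3)/8 + 1/4.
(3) The final state's coefficient on |01> equals sqrt(2 - sqrt(2))*(-sqrt(6) + sqrt(2))*exp(3*I*pi/16)/8.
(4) Outcome |00> occurs with probability -sqrt(2)/8 - sqrt(6)/16 + sqrt(3)/8 + 1/4.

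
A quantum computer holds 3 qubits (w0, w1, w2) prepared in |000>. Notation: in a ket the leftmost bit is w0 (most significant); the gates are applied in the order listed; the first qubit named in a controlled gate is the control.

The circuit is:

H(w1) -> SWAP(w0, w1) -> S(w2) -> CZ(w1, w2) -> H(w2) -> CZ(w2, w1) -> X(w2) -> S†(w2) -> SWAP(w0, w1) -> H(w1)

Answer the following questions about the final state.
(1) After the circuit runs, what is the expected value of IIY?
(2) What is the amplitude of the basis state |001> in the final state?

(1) In the final state, IIY has expectation -1.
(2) The final state's coefficient on |001> equals -sqrt(2)*I/2.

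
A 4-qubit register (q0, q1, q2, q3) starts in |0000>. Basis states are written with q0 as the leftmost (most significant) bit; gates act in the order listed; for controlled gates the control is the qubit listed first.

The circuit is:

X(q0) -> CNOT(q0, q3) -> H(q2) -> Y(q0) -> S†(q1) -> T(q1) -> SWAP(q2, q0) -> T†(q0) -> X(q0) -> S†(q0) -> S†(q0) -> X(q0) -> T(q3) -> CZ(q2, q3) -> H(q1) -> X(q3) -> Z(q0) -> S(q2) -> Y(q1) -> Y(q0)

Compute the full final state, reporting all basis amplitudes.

The final amplitudes are -I/2 on |0000>, I/2 on |0100>, exp(3*I*pi/4)/2 on |1000>, -exp(3*I*pi/4)/2 on |1100>, and 0 on every other basis state.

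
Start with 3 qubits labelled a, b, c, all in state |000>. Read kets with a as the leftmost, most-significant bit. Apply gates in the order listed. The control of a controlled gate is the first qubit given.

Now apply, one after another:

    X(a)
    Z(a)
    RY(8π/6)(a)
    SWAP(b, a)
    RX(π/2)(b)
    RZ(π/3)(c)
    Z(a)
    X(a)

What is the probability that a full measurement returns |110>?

Outcome |110> occurs with probability 1/2.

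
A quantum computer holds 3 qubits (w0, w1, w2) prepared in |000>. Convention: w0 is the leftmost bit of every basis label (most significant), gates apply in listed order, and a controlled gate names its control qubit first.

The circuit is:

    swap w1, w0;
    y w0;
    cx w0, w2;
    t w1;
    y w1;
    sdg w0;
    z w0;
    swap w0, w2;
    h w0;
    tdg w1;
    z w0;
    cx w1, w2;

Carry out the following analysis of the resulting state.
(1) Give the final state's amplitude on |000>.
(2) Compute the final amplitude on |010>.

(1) The amplitude on |000> is 0.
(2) The amplitude on |010> is -sqrt(2)*exp(I*pi/4)/2.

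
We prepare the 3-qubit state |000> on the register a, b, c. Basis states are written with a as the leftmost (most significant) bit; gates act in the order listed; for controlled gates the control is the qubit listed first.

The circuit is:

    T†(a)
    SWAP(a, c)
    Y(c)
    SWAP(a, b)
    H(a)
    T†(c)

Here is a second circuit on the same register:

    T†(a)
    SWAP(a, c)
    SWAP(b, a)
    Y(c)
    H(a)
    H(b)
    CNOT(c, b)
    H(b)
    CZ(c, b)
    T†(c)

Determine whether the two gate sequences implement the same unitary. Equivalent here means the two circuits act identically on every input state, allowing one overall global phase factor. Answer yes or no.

Yes — the two circuits implement the same unitary up to a global phase.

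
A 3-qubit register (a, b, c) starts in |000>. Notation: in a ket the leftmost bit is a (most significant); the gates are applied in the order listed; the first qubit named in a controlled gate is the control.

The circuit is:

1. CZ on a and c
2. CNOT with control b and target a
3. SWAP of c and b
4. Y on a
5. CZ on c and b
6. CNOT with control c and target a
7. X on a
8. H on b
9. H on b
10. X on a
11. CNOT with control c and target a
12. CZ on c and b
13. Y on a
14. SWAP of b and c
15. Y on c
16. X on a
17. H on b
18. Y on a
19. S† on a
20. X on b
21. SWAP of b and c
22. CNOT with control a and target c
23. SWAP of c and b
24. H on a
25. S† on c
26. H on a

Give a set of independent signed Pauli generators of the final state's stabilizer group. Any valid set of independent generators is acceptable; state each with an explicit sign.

One valid set of independent stabilizer generators is +IXI, +ZII, -IIZ (any independent generating set of the same group is equally correct). Key observation: the block from step 5 through step 12 cancels to the identity and can be dropped.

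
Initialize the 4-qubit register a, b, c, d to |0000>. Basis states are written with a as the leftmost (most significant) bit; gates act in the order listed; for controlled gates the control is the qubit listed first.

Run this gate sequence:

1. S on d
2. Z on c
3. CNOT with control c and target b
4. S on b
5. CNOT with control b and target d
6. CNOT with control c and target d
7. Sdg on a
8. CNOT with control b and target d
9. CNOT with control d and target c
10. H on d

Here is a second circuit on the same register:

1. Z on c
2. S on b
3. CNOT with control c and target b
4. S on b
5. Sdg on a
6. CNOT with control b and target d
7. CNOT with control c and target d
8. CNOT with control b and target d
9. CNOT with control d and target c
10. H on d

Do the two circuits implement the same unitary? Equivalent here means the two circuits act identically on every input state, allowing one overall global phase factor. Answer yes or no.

No: there is an input state on which the two circuits produce genuinely different outputs (not merely differing by a phase).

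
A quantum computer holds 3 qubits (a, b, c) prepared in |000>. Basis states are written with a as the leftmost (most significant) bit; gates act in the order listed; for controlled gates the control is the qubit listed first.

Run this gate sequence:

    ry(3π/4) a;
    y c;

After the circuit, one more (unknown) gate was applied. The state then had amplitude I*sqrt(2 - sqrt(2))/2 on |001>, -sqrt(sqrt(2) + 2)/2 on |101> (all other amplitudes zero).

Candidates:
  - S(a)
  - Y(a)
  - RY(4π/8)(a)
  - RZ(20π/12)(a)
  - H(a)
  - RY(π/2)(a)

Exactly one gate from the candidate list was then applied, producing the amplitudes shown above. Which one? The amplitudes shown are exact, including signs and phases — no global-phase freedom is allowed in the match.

The applied gate was S(a).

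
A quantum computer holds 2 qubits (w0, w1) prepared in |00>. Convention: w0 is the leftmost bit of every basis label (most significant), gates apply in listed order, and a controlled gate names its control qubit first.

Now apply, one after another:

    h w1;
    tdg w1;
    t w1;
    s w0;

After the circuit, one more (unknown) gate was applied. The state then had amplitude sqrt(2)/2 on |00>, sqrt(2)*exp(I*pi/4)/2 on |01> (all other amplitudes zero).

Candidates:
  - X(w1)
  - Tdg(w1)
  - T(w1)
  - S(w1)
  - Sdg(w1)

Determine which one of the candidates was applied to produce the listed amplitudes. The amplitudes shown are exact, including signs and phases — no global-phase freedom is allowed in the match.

It was T(w1) that produced the state shown.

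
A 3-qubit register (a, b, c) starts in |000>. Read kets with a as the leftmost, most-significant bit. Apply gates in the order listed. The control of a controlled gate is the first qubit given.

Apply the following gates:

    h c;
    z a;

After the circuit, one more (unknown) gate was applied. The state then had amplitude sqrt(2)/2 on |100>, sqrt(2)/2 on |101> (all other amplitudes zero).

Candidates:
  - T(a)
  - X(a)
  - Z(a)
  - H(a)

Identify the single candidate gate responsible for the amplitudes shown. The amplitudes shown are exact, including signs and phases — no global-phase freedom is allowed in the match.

It was X(a) that produced the state shown.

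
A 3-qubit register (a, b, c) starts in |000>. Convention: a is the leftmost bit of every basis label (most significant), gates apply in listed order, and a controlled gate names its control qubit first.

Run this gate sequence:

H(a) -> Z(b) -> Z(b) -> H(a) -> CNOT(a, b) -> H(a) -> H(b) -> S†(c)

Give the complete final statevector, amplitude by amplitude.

After the circuit, the state carries amplitude 1/2 on |000>, 0 on |001>, 1/2 on |010>, 0 on |011>, 1/2 on |100>, 0 on |101>, 1/2 on |110>, 0 on |111>. Key observation: the block from step 1 through step 4 cancels to the identity and can be dropped.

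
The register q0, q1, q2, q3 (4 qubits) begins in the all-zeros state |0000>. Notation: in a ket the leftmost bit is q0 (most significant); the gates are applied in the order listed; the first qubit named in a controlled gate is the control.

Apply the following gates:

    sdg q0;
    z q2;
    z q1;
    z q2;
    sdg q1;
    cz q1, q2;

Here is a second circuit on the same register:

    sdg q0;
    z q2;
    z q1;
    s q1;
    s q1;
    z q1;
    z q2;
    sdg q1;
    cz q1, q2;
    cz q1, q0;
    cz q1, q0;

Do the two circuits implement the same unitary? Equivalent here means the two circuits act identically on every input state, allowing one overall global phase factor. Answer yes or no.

Yes, they are equivalent — the unitaries differ by at most a global phase.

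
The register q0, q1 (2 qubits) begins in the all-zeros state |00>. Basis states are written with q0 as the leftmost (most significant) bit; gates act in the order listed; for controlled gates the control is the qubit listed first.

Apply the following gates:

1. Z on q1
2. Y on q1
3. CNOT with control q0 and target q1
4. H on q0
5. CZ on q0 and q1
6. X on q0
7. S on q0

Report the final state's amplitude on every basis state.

The resulting statevector has amplitude 0 on |00>, -sqrt(2)*I/2 on |01>, 0 on |10>, -sqrt(2)/2 on |11>.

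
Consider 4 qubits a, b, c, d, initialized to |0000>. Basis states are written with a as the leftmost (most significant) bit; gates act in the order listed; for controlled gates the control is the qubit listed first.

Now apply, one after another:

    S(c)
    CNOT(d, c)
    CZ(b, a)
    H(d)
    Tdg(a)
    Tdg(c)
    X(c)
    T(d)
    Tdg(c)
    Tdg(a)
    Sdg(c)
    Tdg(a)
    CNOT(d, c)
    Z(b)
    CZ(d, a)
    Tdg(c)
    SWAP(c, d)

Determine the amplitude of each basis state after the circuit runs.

After the circuit, the state carries amplitude -sqrt(2)/2 on |0001>, -sqrt(2)*I/2 on |0010>, and 0 on every other basis state.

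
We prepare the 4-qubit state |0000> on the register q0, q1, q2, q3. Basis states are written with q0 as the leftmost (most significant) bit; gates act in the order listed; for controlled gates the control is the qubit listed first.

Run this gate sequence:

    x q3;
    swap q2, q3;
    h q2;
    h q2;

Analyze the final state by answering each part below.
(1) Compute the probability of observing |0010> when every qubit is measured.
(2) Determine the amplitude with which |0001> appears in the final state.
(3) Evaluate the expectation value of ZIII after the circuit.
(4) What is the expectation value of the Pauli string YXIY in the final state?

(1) Outcome |0010> occurs with probability 1. Key observation: the block from step 3 through step 4 cancels to the identity and can be dropped.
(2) |0001> carries amplitude 0 in the final state.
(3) The expectation value of ZIII is 1.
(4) The observable YXIY averages to 0.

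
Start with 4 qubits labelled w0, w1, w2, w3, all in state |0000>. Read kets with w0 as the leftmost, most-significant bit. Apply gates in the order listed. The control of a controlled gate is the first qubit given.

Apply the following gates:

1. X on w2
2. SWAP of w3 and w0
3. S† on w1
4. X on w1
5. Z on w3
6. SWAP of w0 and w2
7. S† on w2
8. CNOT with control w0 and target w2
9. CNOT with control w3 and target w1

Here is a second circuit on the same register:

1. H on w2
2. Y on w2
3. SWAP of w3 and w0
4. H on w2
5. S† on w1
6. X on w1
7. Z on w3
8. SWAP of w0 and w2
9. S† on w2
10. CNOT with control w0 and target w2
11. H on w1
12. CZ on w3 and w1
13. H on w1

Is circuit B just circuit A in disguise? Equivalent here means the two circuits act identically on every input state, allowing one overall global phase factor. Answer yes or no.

No, they are not equivalent — no single phase factor reconciles the two unitaries.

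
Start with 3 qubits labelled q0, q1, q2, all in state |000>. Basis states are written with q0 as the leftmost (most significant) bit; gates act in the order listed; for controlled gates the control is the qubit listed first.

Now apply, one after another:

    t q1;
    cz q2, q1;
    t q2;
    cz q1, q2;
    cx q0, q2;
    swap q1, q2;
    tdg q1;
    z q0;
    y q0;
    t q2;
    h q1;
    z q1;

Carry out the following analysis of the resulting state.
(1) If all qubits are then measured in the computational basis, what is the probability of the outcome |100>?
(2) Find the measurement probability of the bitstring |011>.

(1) The probability of measuring |100> is 1/2.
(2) The probability of measuring |011> is 0.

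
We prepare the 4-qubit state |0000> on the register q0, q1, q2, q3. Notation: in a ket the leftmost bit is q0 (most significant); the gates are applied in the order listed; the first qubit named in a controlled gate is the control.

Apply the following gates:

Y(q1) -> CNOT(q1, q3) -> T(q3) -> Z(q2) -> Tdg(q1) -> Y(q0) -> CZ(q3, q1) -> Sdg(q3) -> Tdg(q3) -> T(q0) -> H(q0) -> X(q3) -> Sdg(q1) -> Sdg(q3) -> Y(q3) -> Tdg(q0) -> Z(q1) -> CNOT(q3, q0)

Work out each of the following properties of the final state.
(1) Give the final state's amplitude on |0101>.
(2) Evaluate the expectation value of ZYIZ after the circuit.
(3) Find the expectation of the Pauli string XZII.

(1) The final state's coefficient on |0101> equals -sqrt(2)*exp(I*pi/4)/2.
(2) The expectation value of ZYIZ is 0.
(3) In the final state, XZII has expectation sqrt(2)/2.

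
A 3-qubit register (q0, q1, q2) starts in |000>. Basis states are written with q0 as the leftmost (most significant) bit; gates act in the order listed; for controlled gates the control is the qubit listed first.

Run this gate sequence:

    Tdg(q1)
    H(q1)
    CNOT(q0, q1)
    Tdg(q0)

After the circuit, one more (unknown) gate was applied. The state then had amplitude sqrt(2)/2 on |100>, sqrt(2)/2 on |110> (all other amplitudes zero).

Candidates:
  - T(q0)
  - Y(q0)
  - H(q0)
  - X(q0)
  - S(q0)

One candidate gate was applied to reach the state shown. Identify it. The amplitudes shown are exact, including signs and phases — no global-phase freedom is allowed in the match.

It was X(q0) that produced the state shown.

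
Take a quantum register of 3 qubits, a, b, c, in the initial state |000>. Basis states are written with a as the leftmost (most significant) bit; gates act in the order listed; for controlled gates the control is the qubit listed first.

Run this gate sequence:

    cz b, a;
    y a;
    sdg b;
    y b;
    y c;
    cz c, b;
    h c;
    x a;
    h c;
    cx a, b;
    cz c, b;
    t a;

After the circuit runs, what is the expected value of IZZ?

The observable IZZ averages to 1.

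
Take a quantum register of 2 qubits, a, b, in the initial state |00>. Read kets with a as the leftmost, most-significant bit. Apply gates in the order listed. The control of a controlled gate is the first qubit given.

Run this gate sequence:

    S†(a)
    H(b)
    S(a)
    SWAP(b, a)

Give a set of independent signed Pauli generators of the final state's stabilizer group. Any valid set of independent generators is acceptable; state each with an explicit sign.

The final state is stabilized by the group generated by +XI, +IZ; other independent generating sets are equally valid.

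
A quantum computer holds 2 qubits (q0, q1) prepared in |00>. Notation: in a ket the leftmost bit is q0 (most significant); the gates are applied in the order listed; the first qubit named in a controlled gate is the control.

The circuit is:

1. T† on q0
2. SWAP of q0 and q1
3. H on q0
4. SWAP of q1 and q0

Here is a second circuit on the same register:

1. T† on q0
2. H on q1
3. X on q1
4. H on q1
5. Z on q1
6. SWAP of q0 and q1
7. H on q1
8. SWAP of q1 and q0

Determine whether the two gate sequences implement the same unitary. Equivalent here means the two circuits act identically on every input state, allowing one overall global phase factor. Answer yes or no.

No — the two circuits implement different unitaries, even allowing a global phase.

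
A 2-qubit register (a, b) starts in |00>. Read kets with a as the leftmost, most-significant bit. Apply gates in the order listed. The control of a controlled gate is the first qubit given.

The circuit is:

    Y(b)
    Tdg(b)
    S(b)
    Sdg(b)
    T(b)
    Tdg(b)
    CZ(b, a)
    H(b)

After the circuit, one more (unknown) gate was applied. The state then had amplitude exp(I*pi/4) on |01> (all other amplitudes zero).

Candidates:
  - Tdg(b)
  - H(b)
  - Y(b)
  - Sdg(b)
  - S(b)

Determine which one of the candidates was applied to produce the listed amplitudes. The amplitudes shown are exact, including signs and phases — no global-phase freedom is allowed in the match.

The applied gate was H(b). Key observation: the block from step 2 through step 5 cancels to the identity and can be dropped.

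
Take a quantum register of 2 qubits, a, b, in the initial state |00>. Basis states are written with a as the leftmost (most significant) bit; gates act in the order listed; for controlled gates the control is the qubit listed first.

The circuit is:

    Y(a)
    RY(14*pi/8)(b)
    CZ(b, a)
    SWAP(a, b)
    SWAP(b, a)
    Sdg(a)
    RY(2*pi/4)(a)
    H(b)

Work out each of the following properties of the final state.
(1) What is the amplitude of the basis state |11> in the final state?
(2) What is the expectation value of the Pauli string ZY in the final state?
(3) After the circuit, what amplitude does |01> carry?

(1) |11> carries amplitude -sqrt(sqrt(2) + 2)/4 + sqrt(2 - sqrt(2))/4 in the final state.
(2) In the final state, ZY has expectation 0.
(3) The amplitude on |01> is -sqrt(2 - sqrt(2))/4 + sqrt(sqrt(2) + 2)/4.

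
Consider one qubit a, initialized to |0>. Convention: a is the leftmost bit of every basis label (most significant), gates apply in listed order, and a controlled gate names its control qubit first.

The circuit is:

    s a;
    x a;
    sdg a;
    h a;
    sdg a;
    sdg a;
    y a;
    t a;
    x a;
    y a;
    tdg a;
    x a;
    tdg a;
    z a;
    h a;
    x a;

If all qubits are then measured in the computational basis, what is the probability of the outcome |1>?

A full measurement returns |1> with probability 1/2 - sqrt(2)/4.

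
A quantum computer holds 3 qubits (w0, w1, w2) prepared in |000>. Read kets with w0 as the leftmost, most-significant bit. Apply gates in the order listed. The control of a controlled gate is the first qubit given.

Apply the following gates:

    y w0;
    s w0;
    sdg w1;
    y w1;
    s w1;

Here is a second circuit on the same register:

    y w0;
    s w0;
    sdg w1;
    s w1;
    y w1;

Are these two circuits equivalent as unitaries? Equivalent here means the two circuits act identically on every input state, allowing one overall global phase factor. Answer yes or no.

No, they are not equivalent — no single phase factor reconciles the two unitaries.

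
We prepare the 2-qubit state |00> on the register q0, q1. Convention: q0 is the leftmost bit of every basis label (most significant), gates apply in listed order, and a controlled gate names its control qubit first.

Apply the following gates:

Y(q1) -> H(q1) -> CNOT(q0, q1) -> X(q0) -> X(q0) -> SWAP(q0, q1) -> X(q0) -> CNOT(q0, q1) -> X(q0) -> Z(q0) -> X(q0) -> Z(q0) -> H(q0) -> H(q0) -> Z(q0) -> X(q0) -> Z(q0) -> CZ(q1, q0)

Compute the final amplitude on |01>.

The amplitude on |01> is sqrt(2)*I/2. Key observation: steps 10-17 multiply out to the identity, so the circuit reduces to the remaining gates.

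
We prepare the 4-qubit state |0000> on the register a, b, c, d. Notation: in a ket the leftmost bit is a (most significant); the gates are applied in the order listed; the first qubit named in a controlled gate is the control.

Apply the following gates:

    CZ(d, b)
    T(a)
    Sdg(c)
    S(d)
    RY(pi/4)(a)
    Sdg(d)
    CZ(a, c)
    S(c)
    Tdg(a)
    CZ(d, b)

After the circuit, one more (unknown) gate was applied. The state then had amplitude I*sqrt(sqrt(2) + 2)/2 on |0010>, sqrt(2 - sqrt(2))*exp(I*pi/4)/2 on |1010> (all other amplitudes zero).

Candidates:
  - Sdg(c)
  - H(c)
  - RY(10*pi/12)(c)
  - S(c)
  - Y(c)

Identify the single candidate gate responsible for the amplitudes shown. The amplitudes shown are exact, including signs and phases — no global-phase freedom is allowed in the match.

The unique candidate consistent with the amplitudes is Y(c).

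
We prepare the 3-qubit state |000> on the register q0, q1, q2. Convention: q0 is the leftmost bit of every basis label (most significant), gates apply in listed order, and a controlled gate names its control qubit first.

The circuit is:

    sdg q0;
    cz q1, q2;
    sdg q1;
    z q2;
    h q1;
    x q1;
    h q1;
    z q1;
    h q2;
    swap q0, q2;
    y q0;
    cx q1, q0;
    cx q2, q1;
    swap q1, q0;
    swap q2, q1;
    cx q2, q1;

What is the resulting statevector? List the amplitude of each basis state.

The final amplitudes are -sqrt(2)*I/2 on |000>, sqrt(2)*I/2 on |011>, and 0 on every other basis state.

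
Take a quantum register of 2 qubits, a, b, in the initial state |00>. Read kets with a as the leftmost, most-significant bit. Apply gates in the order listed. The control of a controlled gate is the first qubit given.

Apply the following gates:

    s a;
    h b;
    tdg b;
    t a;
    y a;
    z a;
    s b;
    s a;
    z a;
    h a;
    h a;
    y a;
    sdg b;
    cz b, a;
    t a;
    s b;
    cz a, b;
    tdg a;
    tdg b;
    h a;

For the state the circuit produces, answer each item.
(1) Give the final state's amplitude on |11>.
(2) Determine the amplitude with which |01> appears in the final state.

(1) |11> carries amplitude I/2 in the final state.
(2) |01> carries amplitude I/2 in the final state.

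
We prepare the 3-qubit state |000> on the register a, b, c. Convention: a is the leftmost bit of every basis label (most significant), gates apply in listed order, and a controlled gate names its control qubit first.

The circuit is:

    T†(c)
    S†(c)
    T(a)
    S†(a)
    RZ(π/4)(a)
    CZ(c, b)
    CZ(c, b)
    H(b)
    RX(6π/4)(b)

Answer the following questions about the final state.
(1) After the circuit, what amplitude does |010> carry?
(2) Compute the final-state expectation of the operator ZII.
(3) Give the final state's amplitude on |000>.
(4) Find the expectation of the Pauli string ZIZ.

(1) |010> carries amplitude (1 + I)*exp(7*I*pi/8)/2 in the final state. Key observation: gates 6-7 undo each other exactly, leaving only the rest of the circuit to track.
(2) The expectation value of ZII is 1.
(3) |000> carries amplitude (1 + I)*exp(7*I*pi/8)/2 in the final state.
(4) The expectation value of ZIZ is 1.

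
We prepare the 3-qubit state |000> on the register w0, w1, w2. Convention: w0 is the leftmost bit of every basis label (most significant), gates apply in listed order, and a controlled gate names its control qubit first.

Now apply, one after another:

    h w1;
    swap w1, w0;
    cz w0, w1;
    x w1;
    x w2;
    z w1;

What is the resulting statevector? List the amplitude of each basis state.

After the circuit, the state carries amplitude -sqrt(2)/2 on |011>, -sqrt(2)/2 on |111>, and 0 on every other basis state.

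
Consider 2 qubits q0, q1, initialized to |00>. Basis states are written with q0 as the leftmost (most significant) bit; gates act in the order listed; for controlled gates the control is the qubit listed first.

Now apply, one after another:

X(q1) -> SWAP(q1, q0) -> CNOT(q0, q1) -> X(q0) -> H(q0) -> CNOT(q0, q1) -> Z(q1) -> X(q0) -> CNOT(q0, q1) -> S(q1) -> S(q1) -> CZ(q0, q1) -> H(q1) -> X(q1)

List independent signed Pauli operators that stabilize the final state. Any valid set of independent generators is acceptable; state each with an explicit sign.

One valid set of independent stabilizer generators is -XI, +IX (any independent generating set of the same group is equally correct).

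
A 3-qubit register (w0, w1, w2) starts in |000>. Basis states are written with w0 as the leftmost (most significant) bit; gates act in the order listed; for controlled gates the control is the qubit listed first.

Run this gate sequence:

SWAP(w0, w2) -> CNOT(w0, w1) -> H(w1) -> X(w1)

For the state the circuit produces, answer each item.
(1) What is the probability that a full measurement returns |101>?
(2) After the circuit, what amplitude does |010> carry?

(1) Outcome |101> occurs with probability 0.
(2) The amplitude on |010> is sqrt(2)/2.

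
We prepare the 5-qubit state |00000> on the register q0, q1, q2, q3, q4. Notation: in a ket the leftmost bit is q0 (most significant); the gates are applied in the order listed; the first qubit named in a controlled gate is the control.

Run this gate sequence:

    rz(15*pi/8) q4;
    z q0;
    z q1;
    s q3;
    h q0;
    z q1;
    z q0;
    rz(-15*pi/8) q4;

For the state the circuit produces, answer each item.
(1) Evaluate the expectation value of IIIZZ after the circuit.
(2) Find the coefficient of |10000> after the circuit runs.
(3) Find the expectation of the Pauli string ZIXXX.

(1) The expectation value of IIIZZ is 1.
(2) The amplitude on |10000> is -sqrt(2)/2.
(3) The observable ZIXXX averages to 0.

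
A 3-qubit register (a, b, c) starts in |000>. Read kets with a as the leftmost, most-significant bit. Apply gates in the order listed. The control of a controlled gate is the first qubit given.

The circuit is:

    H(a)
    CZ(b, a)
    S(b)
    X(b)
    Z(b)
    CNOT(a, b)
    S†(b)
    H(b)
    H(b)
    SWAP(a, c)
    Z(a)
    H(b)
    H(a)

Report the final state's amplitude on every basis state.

The resulting statevector has amplitude sqrt(2)*I/4 on |000>, -sqrt(2)/4 on |001>, -sqrt(2)*I/4 on |010>, -sqrt(2)/4 on |011>, sqrt(2)*I/4 on |100>, -sqrt(2)/4 on |101>, -sqrt(2)*I/4 on |110>, -sqrt(2)/4 on |111>. Key observation: steps 8-9 multiply out to the identity, so the circuit reduces to the remaining gates.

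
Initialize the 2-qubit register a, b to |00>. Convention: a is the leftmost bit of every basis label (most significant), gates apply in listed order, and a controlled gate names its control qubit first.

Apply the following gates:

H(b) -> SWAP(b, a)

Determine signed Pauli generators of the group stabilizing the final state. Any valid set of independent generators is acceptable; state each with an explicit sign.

The final state is stabilized by the group generated by +XI, +IZ; other independent generating sets are equally valid.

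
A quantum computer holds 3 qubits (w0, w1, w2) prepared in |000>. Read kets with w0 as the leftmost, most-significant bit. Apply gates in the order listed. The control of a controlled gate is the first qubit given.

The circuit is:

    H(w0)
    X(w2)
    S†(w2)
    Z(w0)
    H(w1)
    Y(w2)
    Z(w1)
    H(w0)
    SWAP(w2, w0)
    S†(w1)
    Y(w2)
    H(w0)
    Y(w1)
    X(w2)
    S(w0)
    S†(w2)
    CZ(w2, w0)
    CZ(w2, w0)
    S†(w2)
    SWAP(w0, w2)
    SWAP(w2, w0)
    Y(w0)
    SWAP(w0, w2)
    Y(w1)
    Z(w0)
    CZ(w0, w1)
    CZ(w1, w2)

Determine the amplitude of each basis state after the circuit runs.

The final amplitudes are 0 on |000>, 0 on |001>, 0 on |010>, 0 on |011>, I/2 on |100>, -1/2 on |101>, 1/2 on |110>, -I/2 on |111>. Key observation: steps 17-18 multiply out to the identity, so the circuit reduces to the remaining gates.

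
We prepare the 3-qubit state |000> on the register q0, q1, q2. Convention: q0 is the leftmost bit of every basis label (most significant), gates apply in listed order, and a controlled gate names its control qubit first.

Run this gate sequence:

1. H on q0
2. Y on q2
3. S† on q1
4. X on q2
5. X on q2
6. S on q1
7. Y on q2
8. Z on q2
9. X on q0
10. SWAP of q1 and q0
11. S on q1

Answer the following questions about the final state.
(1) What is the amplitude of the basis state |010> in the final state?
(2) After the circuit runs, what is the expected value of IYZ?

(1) The final state's coefficient on |010> equals sqrt(2)*I/2.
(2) The observable IYZ averages to 1.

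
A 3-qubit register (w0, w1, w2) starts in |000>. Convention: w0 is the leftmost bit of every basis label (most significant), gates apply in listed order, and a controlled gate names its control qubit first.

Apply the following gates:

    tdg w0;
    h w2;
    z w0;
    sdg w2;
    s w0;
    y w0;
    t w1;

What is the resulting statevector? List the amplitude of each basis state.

The final amplitudes are sqrt(2)*I/2 on |100>, sqrt(2)/2 on |101>, and 0 on every other basis state.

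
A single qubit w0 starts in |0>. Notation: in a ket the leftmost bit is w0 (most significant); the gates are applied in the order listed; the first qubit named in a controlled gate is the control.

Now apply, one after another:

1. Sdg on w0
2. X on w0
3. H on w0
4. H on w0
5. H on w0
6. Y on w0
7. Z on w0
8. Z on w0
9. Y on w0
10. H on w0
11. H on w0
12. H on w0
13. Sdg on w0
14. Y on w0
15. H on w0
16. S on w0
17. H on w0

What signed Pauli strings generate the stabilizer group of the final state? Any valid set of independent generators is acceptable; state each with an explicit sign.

The final state is stabilized by the group generated by -Y; other independent generating sets are equally valid. Key observation: steps 4-11 multiply out to the identity, so the circuit reduces to the remaining gates.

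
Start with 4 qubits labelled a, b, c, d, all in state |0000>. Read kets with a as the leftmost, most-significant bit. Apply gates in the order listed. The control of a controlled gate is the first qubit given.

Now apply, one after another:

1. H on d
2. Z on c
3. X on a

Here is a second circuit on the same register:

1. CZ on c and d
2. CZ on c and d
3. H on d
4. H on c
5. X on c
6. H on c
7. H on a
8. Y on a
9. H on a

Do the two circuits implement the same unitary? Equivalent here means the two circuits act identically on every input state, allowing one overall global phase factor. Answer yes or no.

No — the two circuits implement different unitaries, even allowing a global phase.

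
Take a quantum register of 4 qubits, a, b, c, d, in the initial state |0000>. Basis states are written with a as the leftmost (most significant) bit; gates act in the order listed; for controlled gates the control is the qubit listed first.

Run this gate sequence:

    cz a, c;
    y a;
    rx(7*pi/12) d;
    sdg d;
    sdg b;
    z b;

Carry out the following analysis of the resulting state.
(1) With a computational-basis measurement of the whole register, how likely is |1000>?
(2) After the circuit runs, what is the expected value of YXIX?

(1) The probability of measuring |1000> is -sqrt(6)/8 + sqrt(2)/8 + 1/2.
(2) The expectation value of YXIX is 0.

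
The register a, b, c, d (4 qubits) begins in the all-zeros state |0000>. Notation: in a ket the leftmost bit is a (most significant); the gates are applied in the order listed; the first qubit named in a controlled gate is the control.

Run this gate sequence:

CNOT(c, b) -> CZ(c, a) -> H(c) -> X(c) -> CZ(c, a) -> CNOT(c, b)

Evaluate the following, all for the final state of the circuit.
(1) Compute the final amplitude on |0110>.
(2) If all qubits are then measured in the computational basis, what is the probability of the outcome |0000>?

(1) The final state's coefficient on |0110> equals sqrt(2)/2.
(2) The probability of measuring |0000> is 1/2.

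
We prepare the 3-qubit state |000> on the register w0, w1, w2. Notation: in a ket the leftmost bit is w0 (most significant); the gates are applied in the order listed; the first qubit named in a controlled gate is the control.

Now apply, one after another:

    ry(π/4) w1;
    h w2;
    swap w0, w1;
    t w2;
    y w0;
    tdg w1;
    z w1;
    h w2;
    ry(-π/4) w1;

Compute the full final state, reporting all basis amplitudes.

The final amplitudes are sqrt(2)*(-I - exp(3*I*pi/4))/8 on |000>, sqrt(2)*(-I + exp(3*I*pi/4))/8 on |001>, -sqrt(2)*I/8 - sqrt(2)*exp(3*I*pi/4)/8 + exp(3*I*pi/4)/4 + I/4 on |010>, -sqrt(2)*I/8 - exp(3*I*pi/4)/4 + sqrt(2)*exp(3*I*pi/4)/8 + I/4 on |011>, sqrt(2)*exp(3*I*pi/4)/8 + exp(3*I*pi/4)/4 + sqrt(2)*I/8 + I/4 on |100>, -exp(3*I*pi/4)/4 - sqrt(2)*exp(3*I*pi/4)/8 + sqrt(2)*I/8 + I/4 on |101>, sqrt(2)*(-I - exp(3*I*pi/4))/8 on |110>, sqrt(2)*(-I + exp(3*I*pi/4))/8 on |111>.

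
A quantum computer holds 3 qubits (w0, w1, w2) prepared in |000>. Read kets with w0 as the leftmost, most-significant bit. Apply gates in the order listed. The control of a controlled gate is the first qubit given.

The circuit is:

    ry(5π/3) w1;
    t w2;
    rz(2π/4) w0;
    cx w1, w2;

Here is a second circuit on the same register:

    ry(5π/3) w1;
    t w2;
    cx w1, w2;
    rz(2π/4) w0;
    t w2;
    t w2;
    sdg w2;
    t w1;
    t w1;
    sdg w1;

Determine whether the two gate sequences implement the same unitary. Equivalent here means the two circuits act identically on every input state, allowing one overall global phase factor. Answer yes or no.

Yes: on every input state the two circuits agree up to one overall phase factor.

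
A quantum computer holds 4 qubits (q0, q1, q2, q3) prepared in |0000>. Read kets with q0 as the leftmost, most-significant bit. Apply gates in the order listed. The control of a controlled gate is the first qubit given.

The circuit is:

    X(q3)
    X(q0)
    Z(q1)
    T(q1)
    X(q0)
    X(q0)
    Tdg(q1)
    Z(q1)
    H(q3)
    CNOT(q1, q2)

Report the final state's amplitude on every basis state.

After the circuit, the state carries amplitude sqrt(2)/2 on |1000>, -sqrt(2)/2 on |1001>, and 0 on every other basis state. Key observation: gates 3-8 undo each other exactly, leaving only the rest of the circuit to track.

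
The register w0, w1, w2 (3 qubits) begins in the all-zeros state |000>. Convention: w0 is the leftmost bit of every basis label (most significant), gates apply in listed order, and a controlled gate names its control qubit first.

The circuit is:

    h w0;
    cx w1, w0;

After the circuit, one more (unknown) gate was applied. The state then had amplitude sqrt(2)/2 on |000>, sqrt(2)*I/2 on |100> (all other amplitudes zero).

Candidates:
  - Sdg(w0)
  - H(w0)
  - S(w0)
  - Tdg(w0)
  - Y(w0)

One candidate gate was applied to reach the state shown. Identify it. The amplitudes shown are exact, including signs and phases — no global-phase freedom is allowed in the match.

The unique candidate consistent with the amplitudes is S(w0).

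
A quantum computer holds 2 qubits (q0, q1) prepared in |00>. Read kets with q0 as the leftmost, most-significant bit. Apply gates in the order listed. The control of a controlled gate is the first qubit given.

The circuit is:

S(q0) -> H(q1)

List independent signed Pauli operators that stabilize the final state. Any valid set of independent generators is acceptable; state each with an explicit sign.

The stabilizer group can be generated by +IX, +ZI, among other valid generating sets.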